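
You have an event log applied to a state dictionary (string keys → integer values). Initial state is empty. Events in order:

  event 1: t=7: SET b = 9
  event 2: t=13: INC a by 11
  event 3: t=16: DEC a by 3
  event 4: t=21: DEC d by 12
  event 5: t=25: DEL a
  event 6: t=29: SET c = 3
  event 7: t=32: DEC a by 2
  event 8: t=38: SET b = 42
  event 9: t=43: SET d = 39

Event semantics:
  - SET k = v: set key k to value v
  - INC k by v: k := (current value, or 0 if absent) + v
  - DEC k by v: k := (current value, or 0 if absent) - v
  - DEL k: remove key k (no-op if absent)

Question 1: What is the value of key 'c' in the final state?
Track key 'c' through all 9 events:
  event 1 (t=7: SET b = 9): c unchanged
  event 2 (t=13: INC a by 11): c unchanged
  event 3 (t=16: DEC a by 3): c unchanged
  event 4 (t=21: DEC d by 12): c unchanged
  event 5 (t=25: DEL a): c unchanged
  event 6 (t=29: SET c = 3): c (absent) -> 3
  event 7 (t=32: DEC a by 2): c unchanged
  event 8 (t=38: SET b = 42): c unchanged
  event 9 (t=43: SET d = 39): c unchanged
Final: c = 3

Answer: 3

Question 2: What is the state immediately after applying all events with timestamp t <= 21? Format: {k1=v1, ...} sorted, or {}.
Apply events with t <= 21 (4 events):
  after event 1 (t=7: SET b = 9): {b=9}
  after event 2 (t=13: INC a by 11): {a=11, b=9}
  after event 3 (t=16: DEC a by 3): {a=8, b=9}
  after event 4 (t=21: DEC d by 12): {a=8, b=9, d=-12}

Answer: {a=8, b=9, d=-12}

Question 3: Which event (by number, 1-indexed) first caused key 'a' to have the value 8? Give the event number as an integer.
Answer: 3

Derivation:
Looking for first event where a becomes 8:
  event 2: a = 11
  event 3: a 11 -> 8  <-- first match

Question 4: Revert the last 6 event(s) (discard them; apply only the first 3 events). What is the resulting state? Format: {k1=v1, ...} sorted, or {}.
Keep first 3 events (discard last 6):
  after event 1 (t=7: SET b = 9): {b=9}
  after event 2 (t=13: INC a by 11): {a=11, b=9}
  after event 3 (t=16: DEC a by 3): {a=8, b=9}

Answer: {a=8, b=9}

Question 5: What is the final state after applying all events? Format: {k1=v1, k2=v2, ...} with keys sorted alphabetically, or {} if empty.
  after event 1 (t=7: SET b = 9): {b=9}
  after event 2 (t=13: INC a by 11): {a=11, b=9}
  after event 3 (t=16: DEC a by 3): {a=8, b=9}
  after event 4 (t=21: DEC d by 12): {a=8, b=9, d=-12}
  after event 5 (t=25: DEL a): {b=9, d=-12}
  after event 6 (t=29: SET c = 3): {b=9, c=3, d=-12}
  after event 7 (t=32: DEC a by 2): {a=-2, b=9, c=3, d=-12}
  after event 8 (t=38: SET b = 42): {a=-2, b=42, c=3, d=-12}
  after event 9 (t=43: SET d = 39): {a=-2, b=42, c=3, d=39}

Answer: {a=-2, b=42, c=3, d=39}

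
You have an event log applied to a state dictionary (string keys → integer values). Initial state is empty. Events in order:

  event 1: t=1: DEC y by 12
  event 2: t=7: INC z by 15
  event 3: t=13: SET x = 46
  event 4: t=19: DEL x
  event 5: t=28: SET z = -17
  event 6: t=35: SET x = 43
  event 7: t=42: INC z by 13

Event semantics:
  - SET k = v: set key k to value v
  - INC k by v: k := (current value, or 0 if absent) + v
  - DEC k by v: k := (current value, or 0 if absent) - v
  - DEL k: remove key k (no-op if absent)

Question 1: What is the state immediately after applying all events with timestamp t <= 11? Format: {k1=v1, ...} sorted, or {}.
Apply events with t <= 11 (2 events):
  after event 1 (t=1: DEC y by 12): {y=-12}
  after event 2 (t=7: INC z by 15): {y=-12, z=15}

Answer: {y=-12, z=15}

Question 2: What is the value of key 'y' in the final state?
Answer: -12

Derivation:
Track key 'y' through all 7 events:
  event 1 (t=1: DEC y by 12): y (absent) -> -12
  event 2 (t=7: INC z by 15): y unchanged
  event 3 (t=13: SET x = 46): y unchanged
  event 4 (t=19: DEL x): y unchanged
  event 5 (t=28: SET z = -17): y unchanged
  event 6 (t=35: SET x = 43): y unchanged
  event 7 (t=42: INC z by 13): y unchanged
Final: y = -12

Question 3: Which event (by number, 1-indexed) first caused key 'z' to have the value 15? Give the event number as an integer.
Answer: 2

Derivation:
Looking for first event where z becomes 15:
  event 2: z (absent) -> 15  <-- first match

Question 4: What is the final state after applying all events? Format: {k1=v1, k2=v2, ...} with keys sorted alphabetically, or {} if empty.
  after event 1 (t=1: DEC y by 12): {y=-12}
  after event 2 (t=7: INC z by 15): {y=-12, z=15}
  after event 3 (t=13: SET x = 46): {x=46, y=-12, z=15}
  after event 4 (t=19: DEL x): {y=-12, z=15}
  after event 5 (t=28: SET z = -17): {y=-12, z=-17}
  after event 6 (t=35: SET x = 43): {x=43, y=-12, z=-17}
  after event 7 (t=42: INC z by 13): {x=43, y=-12, z=-4}

Answer: {x=43, y=-12, z=-4}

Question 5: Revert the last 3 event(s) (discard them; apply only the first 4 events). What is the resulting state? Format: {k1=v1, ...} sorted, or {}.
Answer: {y=-12, z=15}

Derivation:
Keep first 4 events (discard last 3):
  after event 1 (t=1: DEC y by 12): {y=-12}
  after event 2 (t=7: INC z by 15): {y=-12, z=15}
  after event 3 (t=13: SET x = 46): {x=46, y=-12, z=15}
  after event 4 (t=19: DEL x): {y=-12, z=15}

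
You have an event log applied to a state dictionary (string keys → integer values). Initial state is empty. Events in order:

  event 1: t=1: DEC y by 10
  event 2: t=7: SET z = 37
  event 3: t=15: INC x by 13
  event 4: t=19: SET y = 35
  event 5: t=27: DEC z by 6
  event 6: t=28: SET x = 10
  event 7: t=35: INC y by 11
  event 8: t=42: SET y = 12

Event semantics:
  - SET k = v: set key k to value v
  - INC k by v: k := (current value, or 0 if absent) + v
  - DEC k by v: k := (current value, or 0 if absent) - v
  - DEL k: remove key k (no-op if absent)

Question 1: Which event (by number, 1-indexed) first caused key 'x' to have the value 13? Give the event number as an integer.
Looking for first event where x becomes 13:
  event 3: x (absent) -> 13  <-- first match

Answer: 3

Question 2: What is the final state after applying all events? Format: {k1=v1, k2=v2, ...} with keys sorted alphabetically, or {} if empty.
Answer: {x=10, y=12, z=31}

Derivation:
  after event 1 (t=1: DEC y by 10): {y=-10}
  after event 2 (t=7: SET z = 37): {y=-10, z=37}
  after event 3 (t=15: INC x by 13): {x=13, y=-10, z=37}
  after event 4 (t=19: SET y = 35): {x=13, y=35, z=37}
  after event 5 (t=27: DEC z by 6): {x=13, y=35, z=31}
  after event 6 (t=28: SET x = 10): {x=10, y=35, z=31}
  after event 7 (t=35: INC y by 11): {x=10, y=46, z=31}
  after event 8 (t=42: SET y = 12): {x=10, y=12, z=31}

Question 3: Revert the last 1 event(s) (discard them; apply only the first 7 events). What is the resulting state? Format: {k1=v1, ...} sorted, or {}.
Keep first 7 events (discard last 1):
  after event 1 (t=1: DEC y by 10): {y=-10}
  after event 2 (t=7: SET z = 37): {y=-10, z=37}
  after event 3 (t=15: INC x by 13): {x=13, y=-10, z=37}
  after event 4 (t=19: SET y = 35): {x=13, y=35, z=37}
  after event 5 (t=27: DEC z by 6): {x=13, y=35, z=31}
  after event 6 (t=28: SET x = 10): {x=10, y=35, z=31}
  after event 7 (t=35: INC y by 11): {x=10, y=46, z=31}

Answer: {x=10, y=46, z=31}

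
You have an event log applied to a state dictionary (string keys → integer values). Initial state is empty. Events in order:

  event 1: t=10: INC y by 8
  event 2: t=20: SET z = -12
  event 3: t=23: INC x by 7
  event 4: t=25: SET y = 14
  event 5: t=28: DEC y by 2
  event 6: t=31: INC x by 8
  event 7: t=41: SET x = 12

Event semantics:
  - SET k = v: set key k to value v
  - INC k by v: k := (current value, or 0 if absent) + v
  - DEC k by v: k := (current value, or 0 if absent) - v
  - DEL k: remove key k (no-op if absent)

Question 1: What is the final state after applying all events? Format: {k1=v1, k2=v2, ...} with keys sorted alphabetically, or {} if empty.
  after event 1 (t=10: INC y by 8): {y=8}
  after event 2 (t=20: SET z = -12): {y=8, z=-12}
  after event 3 (t=23: INC x by 7): {x=7, y=8, z=-12}
  after event 4 (t=25: SET y = 14): {x=7, y=14, z=-12}
  after event 5 (t=28: DEC y by 2): {x=7, y=12, z=-12}
  after event 6 (t=31: INC x by 8): {x=15, y=12, z=-12}
  after event 7 (t=41: SET x = 12): {x=12, y=12, z=-12}

Answer: {x=12, y=12, z=-12}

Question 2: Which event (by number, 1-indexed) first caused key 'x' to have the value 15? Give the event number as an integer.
Answer: 6

Derivation:
Looking for first event where x becomes 15:
  event 3: x = 7
  event 4: x = 7
  event 5: x = 7
  event 6: x 7 -> 15  <-- first match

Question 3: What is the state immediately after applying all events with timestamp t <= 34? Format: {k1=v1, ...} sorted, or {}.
Answer: {x=15, y=12, z=-12}

Derivation:
Apply events with t <= 34 (6 events):
  after event 1 (t=10: INC y by 8): {y=8}
  after event 2 (t=20: SET z = -12): {y=8, z=-12}
  after event 3 (t=23: INC x by 7): {x=7, y=8, z=-12}
  after event 4 (t=25: SET y = 14): {x=7, y=14, z=-12}
  after event 5 (t=28: DEC y by 2): {x=7, y=12, z=-12}
  after event 6 (t=31: INC x by 8): {x=15, y=12, z=-12}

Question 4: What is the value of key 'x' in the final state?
Track key 'x' through all 7 events:
  event 1 (t=10: INC y by 8): x unchanged
  event 2 (t=20: SET z = -12): x unchanged
  event 3 (t=23: INC x by 7): x (absent) -> 7
  event 4 (t=25: SET y = 14): x unchanged
  event 5 (t=28: DEC y by 2): x unchanged
  event 6 (t=31: INC x by 8): x 7 -> 15
  event 7 (t=41: SET x = 12): x 15 -> 12
Final: x = 12

Answer: 12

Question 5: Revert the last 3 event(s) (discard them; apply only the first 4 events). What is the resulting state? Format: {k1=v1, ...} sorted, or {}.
Answer: {x=7, y=14, z=-12}

Derivation:
Keep first 4 events (discard last 3):
  after event 1 (t=10: INC y by 8): {y=8}
  after event 2 (t=20: SET z = -12): {y=8, z=-12}
  after event 3 (t=23: INC x by 7): {x=7, y=8, z=-12}
  after event 4 (t=25: SET y = 14): {x=7, y=14, z=-12}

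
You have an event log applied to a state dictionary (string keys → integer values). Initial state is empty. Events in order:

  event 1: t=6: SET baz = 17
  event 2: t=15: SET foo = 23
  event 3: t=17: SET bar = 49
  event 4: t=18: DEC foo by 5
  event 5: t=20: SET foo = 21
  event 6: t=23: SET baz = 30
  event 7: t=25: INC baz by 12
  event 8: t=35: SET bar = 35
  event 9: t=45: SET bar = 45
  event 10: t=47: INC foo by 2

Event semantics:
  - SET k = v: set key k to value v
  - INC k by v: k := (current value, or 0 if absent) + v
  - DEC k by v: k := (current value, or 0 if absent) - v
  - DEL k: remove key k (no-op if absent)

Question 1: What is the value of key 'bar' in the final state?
Answer: 45

Derivation:
Track key 'bar' through all 10 events:
  event 1 (t=6: SET baz = 17): bar unchanged
  event 2 (t=15: SET foo = 23): bar unchanged
  event 3 (t=17: SET bar = 49): bar (absent) -> 49
  event 4 (t=18: DEC foo by 5): bar unchanged
  event 5 (t=20: SET foo = 21): bar unchanged
  event 6 (t=23: SET baz = 30): bar unchanged
  event 7 (t=25: INC baz by 12): bar unchanged
  event 8 (t=35: SET bar = 35): bar 49 -> 35
  event 9 (t=45: SET bar = 45): bar 35 -> 45
  event 10 (t=47: INC foo by 2): bar unchanged
Final: bar = 45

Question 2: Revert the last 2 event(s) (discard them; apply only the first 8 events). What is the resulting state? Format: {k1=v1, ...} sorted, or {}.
Keep first 8 events (discard last 2):
  after event 1 (t=6: SET baz = 17): {baz=17}
  after event 2 (t=15: SET foo = 23): {baz=17, foo=23}
  after event 3 (t=17: SET bar = 49): {bar=49, baz=17, foo=23}
  after event 4 (t=18: DEC foo by 5): {bar=49, baz=17, foo=18}
  after event 5 (t=20: SET foo = 21): {bar=49, baz=17, foo=21}
  after event 6 (t=23: SET baz = 30): {bar=49, baz=30, foo=21}
  after event 7 (t=25: INC baz by 12): {bar=49, baz=42, foo=21}
  after event 8 (t=35: SET bar = 35): {bar=35, baz=42, foo=21}

Answer: {bar=35, baz=42, foo=21}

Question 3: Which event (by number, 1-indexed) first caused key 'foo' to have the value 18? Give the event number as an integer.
Answer: 4

Derivation:
Looking for first event where foo becomes 18:
  event 2: foo = 23
  event 3: foo = 23
  event 4: foo 23 -> 18  <-- first match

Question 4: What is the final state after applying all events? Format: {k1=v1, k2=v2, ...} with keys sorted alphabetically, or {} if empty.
  after event 1 (t=6: SET baz = 17): {baz=17}
  after event 2 (t=15: SET foo = 23): {baz=17, foo=23}
  after event 3 (t=17: SET bar = 49): {bar=49, baz=17, foo=23}
  after event 4 (t=18: DEC foo by 5): {bar=49, baz=17, foo=18}
  after event 5 (t=20: SET foo = 21): {bar=49, baz=17, foo=21}
  after event 6 (t=23: SET baz = 30): {bar=49, baz=30, foo=21}
  after event 7 (t=25: INC baz by 12): {bar=49, baz=42, foo=21}
  after event 8 (t=35: SET bar = 35): {bar=35, baz=42, foo=21}
  after event 9 (t=45: SET bar = 45): {bar=45, baz=42, foo=21}
  after event 10 (t=47: INC foo by 2): {bar=45, baz=42, foo=23}

Answer: {bar=45, baz=42, foo=23}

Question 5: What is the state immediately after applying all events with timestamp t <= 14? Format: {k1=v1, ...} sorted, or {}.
Apply events with t <= 14 (1 events):
  after event 1 (t=6: SET baz = 17): {baz=17}

Answer: {baz=17}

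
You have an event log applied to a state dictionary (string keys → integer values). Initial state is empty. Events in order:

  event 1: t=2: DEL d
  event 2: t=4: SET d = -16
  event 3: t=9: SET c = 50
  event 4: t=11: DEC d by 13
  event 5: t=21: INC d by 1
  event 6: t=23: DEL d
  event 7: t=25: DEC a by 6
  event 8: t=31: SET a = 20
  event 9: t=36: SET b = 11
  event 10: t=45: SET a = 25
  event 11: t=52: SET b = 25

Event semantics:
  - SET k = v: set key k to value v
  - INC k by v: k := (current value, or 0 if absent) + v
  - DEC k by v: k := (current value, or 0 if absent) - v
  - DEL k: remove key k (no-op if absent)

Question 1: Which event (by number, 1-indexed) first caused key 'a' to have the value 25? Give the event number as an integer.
Looking for first event where a becomes 25:
  event 7: a = -6
  event 8: a = 20
  event 9: a = 20
  event 10: a 20 -> 25  <-- first match

Answer: 10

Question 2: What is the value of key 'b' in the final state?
Track key 'b' through all 11 events:
  event 1 (t=2: DEL d): b unchanged
  event 2 (t=4: SET d = -16): b unchanged
  event 3 (t=9: SET c = 50): b unchanged
  event 4 (t=11: DEC d by 13): b unchanged
  event 5 (t=21: INC d by 1): b unchanged
  event 6 (t=23: DEL d): b unchanged
  event 7 (t=25: DEC a by 6): b unchanged
  event 8 (t=31: SET a = 20): b unchanged
  event 9 (t=36: SET b = 11): b (absent) -> 11
  event 10 (t=45: SET a = 25): b unchanged
  event 11 (t=52: SET b = 25): b 11 -> 25
Final: b = 25

Answer: 25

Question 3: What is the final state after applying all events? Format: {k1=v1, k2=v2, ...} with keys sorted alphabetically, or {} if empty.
Answer: {a=25, b=25, c=50}

Derivation:
  after event 1 (t=2: DEL d): {}
  after event 2 (t=4: SET d = -16): {d=-16}
  after event 3 (t=9: SET c = 50): {c=50, d=-16}
  after event 4 (t=11: DEC d by 13): {c=50, d=-29}
  after event 5 (t=21: INC d by 1): {c=50, d=-28}
  after event 6 (t=23: DEL d): {c=50}
  after event 7 (t=25: DEC a by 6): {a=-6, c=50}
  after event 8 (t=31: SET a = 20): {a=20, c=50}
  after event 9 (t=36: SET b = 11): {a=20, b=11, c=50}
  after event 10 (t=45: SET a = 25): {a=25, b=11, c=50}
  after event 11 (t=52: SET b = 25): {a=25, b=25, c=50}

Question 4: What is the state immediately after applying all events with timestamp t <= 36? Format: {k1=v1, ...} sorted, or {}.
Answer: {a=20, b=11, c=50}

Derivation:
Apply events with t <= 36 (9 events):
  after event 1 (t=2: DEL d): {}
  after event 2 (t=4: SET d = -16): {d=-16}
  after event 3 (t=9: SET c = 50): {c=50, d=-16}
  after event 4 (t=11: DEC d by 13): {c=50, d=-29}
  after event 5 (t=21: INC d by 1): {c=50, d=-28}
  after event 6 (t=23: DEL d): {c=50}
  after event 7 (t=25: DEC a by 6): {a=-6, c=50}
  after event 8 (t=31: SET a = 20): {a=20, c=50}
  after event 9 (t=36: SET b = 11): {a=20, b=11, c=50}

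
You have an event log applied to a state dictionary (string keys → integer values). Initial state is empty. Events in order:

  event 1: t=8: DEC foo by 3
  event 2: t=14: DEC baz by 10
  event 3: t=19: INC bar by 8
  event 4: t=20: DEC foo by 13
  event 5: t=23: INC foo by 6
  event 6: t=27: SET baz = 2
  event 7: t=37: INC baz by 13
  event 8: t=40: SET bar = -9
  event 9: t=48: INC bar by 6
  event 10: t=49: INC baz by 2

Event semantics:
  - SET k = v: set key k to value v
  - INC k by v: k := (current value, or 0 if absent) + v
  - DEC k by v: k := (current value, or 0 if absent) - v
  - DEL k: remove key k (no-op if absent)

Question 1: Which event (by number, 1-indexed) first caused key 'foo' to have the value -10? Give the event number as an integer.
Looking for first event where foo becomes -10:
  event 1: foo = -3
  event 2: foo = -3
  event 3: foo = -3
  event 4: foo = -16
  event 5: foo -16 -> -10  <-- first match

Answer: 5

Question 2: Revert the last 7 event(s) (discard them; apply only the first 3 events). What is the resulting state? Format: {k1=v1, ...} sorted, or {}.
Keep first 3 events (discard last 7):
  after event 1 (t=8: DEC foo by 3): {foo=-3}
  after event 2 (t=14: DEC baz by 10): {baz=-10, foo=-3}
  after event 3 (t=19: INC bar by 8): {bar=8, baz=-10, foo=-3}

Answer: {bar=8, baz=-10, foo=-3}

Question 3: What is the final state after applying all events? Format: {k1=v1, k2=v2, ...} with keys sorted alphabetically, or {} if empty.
Answer: {bar=-3, baz=17, foo=-10}

Derivation:
  after event 1 (t=8: DEC foo by 3): {foo=-3}
  after event 2 (t=14: DEC baz by 10): {baz=-10, foo=-3}
  after event 3 (t=19: INC bar by 8): {bar=8, baz=-10, foo=-3}
  after event 4 (t=20: DEC foo by 13): {bar=8, baz=-10, foo=-16}
  after event 5 (t=23: INC foo by 6): {bar=8, baz=-10, foo=-10}
  after event 6 (t=27: SET baz = 2): {bar=8, baz=2, foo=-10}
  after event 7 (t=37: INC baz by 13): {bar=8, baz=15, foo=-10}
  after event 8 (t=40: SET bar = -9): {bar=-9, baz=15, foo=-10}
  after event 9 (t=48: INC bar by 6): {bar=-3, baz=15, foo=-10}
  after event 10 (t=49: INC baz by 2): {bar=-3, baz=17, foo=-10}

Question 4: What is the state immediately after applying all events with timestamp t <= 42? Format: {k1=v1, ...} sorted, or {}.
Answer: {bar=-9, baz=15, foo=-10}

Derivation:
Apply events with t <= 42 (8 events):
  after event 1 (t=8: DEC foo by 3): {foo=-3}
  after event 2 (t=14: DEC baz by 10): {baz=-10, foo=-3}
  after event 3 (t=19: INC bar by 8): {bar=8, baz=-10, foo=-3}
  after event 4 (t=20: DEC foo by 13): {bar=8, baz=-10, foo=-16}
  after event 5 (t=23: INC foo by 6): {bar=8, baz=-10, foo=-10}
  after event 6 (t=27: SET baz = 2): {bar=8, baz=2, foo=-10}
  after event 7 (t=37: INC baz by 13): {bar=8, baz=15, foo=-10}
  after event 8 (t=40: SET bar = -9): {bar=-9, baz=15, foo=-10}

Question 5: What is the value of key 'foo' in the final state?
Answer: -10

Derivation:
Track key 'foo' through all 10 events:
  event 1 (t=8: DEC foo by 3): foo (absent) -> -3
  event 2 (t=14: DEC baz by 10): foo unchanged
  event 3 (t=19: INC bar by 8): foo unchanged
  event 4 (t=20: DEC foo by 13): foo -3 -> -16
  event 5 (t=23: INC foo by 6): foo -16 -> -10
  event 6 (t=27: SET baz = 2): foo unchanged
  event 7 (t=37: INC baz by 13): foo unchanged
  event 8 (t=40: SET bar = -9): foo unchanged
  event 9 (t=48: INC bar by 6): foo unchanged
  event 10 (t=49: INC baz by 2): foo unchanged
Final: foo = -10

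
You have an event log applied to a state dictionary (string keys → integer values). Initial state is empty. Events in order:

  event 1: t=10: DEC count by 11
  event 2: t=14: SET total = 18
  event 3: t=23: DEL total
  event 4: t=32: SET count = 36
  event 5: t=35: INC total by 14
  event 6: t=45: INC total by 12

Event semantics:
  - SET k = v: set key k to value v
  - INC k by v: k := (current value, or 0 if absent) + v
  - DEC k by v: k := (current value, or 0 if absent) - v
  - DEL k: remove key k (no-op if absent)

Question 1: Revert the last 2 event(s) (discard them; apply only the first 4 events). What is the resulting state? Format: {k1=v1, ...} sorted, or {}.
Answer: {count=36}

Derivation:
Keep first 4 events (discard last 2):
  after event 1 (t=10: DEC count by 11): {count=-11}
  after event 2 (t=14: SET total = 18): {count=-11, total=18}
  after event 3 (t=23: DEL total): {count=-11}
  after event 4 (t=32: SET count = 36): {count=36}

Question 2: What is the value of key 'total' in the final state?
Answer: 26

Derivation:
Track key 'total' through all 6 events:
  event 1 (t=10: DEC count by 11): total unchanged
  event 2 (t=14: SET total = 18): total (absent) -> 18
  event 3 (t=23: DEL total): total 18 -> (absent)
  event 4 (t=32: SET count = 36): total unchanged
  event 5 (t=35: INC total by 14): total (absent) -> 14
  event 6 (t=45: INC total by 12): total 14 -> 26
Final: total = 26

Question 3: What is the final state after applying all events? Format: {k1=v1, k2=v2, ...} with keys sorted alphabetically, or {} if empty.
Answer: {count=36, total=26}

Derivation:
  after event 1 (t=10: DEC count by 11): {count=-11}
  after event 2 (t=14: SET total = 18): {count=-11, total=18}
  after event 3 (t=23: DEL total): {count=-11}
  after event 4 (t=32: SET count = 36): {count=36}
  after event 5 (t=35: INC total by 14): {count=36, total=14}
  after event 6 (t=45: INC total by 12): {count=36, total=26}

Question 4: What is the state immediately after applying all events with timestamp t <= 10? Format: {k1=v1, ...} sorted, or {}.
Answer: {count=-11}

Derivation:
Apply events with t <= 10 (1 events):
  after event 1 (t=10: DEC count by 11): {count=-11}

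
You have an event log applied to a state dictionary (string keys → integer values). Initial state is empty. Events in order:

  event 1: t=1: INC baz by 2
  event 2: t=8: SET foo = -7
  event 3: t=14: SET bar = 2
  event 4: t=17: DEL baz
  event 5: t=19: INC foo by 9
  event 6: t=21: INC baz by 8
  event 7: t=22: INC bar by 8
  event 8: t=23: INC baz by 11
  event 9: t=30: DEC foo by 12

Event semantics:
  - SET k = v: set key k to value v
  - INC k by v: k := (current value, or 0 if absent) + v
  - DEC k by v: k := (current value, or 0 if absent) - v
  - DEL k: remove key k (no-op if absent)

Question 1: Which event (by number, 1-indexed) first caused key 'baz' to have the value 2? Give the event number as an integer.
Answer: 1

Derivation:
Looking for first event where baz becomes 2:
  event 1: baz (absent) -> 2  <-- first match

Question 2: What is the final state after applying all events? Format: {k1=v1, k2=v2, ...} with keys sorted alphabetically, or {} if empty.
Answer: {bar=10, baz=19, foo=-10}

Derivation:
  after event 1 (t=1: INC baz by 2): {baz=2}
  after event 2 (t=8: SET foo = -7): {baz=2, foo=-7}
  after event 3 (t=14: SET bar = 2): {bar=2, baz=2, foo=-7}
  after event 4 (t=17: DEL baz): {bar=2, foo=-7}
  after event 5 (t=19: INC foo by 9): {bar=2, foo=2}
  after event 6 (t=21: INC baz by 8): {bar=2, baz=8, foo=2}
  after event 7 (t=22: INC bar by 8): {bar=10, baz=8, foo=2}
  after event 8 (t=23: INC baz by 11): {bar=10, baz=19, foo=2}
  after event 9 (t=30: DEC foo by 12): {bar=10, baz=19, foo=-10}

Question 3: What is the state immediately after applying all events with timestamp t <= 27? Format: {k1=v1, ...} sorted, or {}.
Answer: {bar=10, baz=19, foo=2}

Derivation:
Apply events with t <= 27 (8 events):
  after event 1 (t=1: INC baz by 2): {baz=2}
  after event 2 (t=8: SET foo = -7): {baz=2, foo=-7}
  after event 3 (t=14: SET bar = 2): {bar=2, baz=2, foo=-7}
  after event 4 (t=17: DEL baz): {bar=2, foo=-7}
  after event 5 (t=19: INC foo by 9): {bar=2, foo=2}
  after event 6 (t=21: INC baz by 8): {bar=2, baz=8, foo=2}
  after event 7 (t=22: INC bar by 8): {bar=10, baz=8, foo=2}
  after event 8 (t=23: INC baz by 11): {bar=10, baz=19, foo=2}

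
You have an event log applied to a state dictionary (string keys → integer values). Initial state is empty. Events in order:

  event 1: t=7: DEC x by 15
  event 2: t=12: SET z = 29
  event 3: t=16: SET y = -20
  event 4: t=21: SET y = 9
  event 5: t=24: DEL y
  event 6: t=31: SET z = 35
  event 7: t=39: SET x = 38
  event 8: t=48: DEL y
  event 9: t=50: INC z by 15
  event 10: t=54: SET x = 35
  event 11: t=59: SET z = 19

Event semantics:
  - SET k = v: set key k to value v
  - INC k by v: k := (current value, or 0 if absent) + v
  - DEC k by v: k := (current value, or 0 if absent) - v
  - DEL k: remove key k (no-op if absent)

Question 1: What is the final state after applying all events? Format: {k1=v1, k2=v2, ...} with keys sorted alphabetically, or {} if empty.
Answer: {x=35, z=19}

Derivation:
  after event 1 (t=7: DEC x by 15): {x=-15}
  after event 2 (t=12: SET z = 29): {x=-15, z=29}
  after event 3 (t=16: SET y = -20): {x=-15, y=-20, z=29}
  after event 4 (t=21: SET y = 9): {x=-15, y=9, z=29}
  after event 5 (t=24: DEL y): {x=-15, z=29}
  after event 6 (t=31: SET z = 35): {x=-15, z=35}
  after event 7 (t=39: SET x = 38): {x=38, z=35}
  after event 8 (t=48: DEL y): {x=38, z=35}
  after event 9 (t=50: INC z by 15): {x=38, z=50}
  after event 10 (t=54: SET x = 35): {x=35, z=50}
  after event 11 (t=59: SET z = 19): {x=35, z=19}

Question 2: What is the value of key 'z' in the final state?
Track key 'z' through all 11 events:
  event 1 (t=7: DEC x by 15): z unchanged
  event 2 (t=12: SET z = 29): z (absent) -> 29
  event 3 (t=16: SET y = -20): z unchanged
  event 4 (t=21: SET y = 9): z unchanged
  event 5 (t=24: DEL y): z unchanged
  event 6 (t=31: SET z = 35): z 29 -> 35
  event 7 (t=39: SET x = 38): z unchanged
  event 8 (t=48: DEL y): z unchanged
  event 9 (t=50: INC z by 15): z 35 -> 50
  event 10 (t=54: SET x = 35): z unchanged
  event 11 (t=59: SET z = 19): z 50 -> 19
Final: z = 19

Answer: 19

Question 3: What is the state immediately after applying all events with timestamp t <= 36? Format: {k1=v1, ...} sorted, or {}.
Answer: {x=-15, z=35}

Derivation:
Apply events with t <= 36 (6 events):
  after event 1 (t=7: DEC x by 15): {x=-15}
  after event 2 (t=12: SET z = 29): {x=-15, z=29}
  after event 3 (t=16: SET y = -20): {x=-15, y=-20, z=29}
  after event 4 (t=21: SET y = 9): {x=-15, y=9, z=29}
  after event 5 (t=24: DEL y): {x=-15, z=29}
  after event 6 (t=31: SET z = 35): {x=-15, z=35}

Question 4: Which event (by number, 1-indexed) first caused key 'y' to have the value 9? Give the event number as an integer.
Answer: 4

Derivation:
Looking for first event where y becomes 9:
  event 3: y = -20
  event 4: y -20 -> 9  <-- first match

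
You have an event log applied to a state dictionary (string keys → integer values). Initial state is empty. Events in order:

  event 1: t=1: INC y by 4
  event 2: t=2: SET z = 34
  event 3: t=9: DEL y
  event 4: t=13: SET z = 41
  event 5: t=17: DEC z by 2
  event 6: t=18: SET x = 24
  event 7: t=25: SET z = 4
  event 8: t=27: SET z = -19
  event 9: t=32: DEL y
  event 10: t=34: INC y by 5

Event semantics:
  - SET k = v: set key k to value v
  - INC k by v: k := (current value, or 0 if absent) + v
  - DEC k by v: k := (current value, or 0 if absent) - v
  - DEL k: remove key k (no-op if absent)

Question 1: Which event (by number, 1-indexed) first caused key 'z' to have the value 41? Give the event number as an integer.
Looking for first event where z becomes 41:
  event 2: z = 34
  event 3: z = 34
  event 4: z 34 -> 41  <-- first match

Answer: 4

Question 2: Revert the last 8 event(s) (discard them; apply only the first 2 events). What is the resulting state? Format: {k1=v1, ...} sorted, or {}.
Keep first 2 events (discard last 8):
  after event 1 (t=1: INC y by 4): {y=4}
  after event 2 (t=2: SET z = 34): {y=4, z=34}

Answer: {y=4, z=34}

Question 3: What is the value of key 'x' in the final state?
Answer: 24

Derivation:
Track key 'x' through all 10 events:
  event 1 (t=1: INC y by 4): x unchanged
  event 2 (t=2: SET z = 34): x unchanged
  event 3 (t=9: DEL y): x unchanged
  event 4 (t=13: SET z = 41): x unchanged
  event 5 (t=17: DEC z by 2): x unchanged
  event 6 (t=18: SET x = 24): x (absent) -> 24
  event 7 (t=25: SET z = 4): x unchanged
  event 8 (t=27: SET z = -19): x unchanged
  event 9 (t=32: DEL y): x unchanged
  event 10 (t=34: INC y by 5): x unchanged
Final: x = 24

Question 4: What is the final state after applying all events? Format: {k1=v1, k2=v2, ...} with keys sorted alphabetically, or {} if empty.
  after event 1 (t=1: INC y by 4): {y=4}
  after event 2 (t=2: SET z = 34): {y=4, z=34}
  after event 3 (t=9: DEL y): {z=34}
  after event 4 (t=13: SET z = 41): {z=41}
  after event 5 (t=17: DEC z by 2): {z=39}
  after event 6 (t=18: SET x = 24): {x=24, z=39}
  after event 7 (t=25: SET z = 4): {x=24, z=4}
  after event 8 (t=27: SET z = -19): {x=24, z=-19}
  after event 9 (t=32: DEL y): {x=24, z=-19}
  after event 10 (t=34: INC y by 5): {x=24, y=5, z=-19}

Answer: {x=24, y=5, z=-19}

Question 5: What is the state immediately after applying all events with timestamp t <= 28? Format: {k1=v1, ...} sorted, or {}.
Answer: {x=24, z=-19}

Derivation:
Apply events with t <= 28 (8 events):
  after event 1 (t=1: INC y by 4): {y=4}
  after event 2 (t=2: SET z = 34): {y=4, z=34}
  after event 3 (t=9: DEL y): {z=34}
  after event 4 (t=13: SET z = 41): {z=41}
  after event 5 (t=17: DEC z by 2): {z=39}
  after event 6 (t=18: SET x = 24): {x=24, z=39}
  after event 7 (t=25: SET z = 4): {x=24, z=4}
  after event 8 (t=27: SET z = -19): {x=24, z=-19}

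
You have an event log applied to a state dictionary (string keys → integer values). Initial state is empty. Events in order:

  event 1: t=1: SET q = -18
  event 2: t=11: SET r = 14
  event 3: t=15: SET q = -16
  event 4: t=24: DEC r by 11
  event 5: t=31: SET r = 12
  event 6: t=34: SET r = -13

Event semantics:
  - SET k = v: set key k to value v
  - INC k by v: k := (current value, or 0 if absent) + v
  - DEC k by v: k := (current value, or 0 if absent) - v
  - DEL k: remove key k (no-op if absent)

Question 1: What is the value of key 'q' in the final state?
Answer: -16

Derivation:
Track key 'q' through all 6 events:
  event 1 (t=1: SET q = -18): q (absent) -> -18
  event 2 (t=11: SET r = 14): q unchanged
  event 3 (t=15: SET q = -16): q -18 -> -16
  event 4 (t=24: DEC r by 11): q unchanged
  event 5 (t=31: SET r = 12): q unchanged
  event 6 (t=34: SET r = -13): q unchanged
Final: q = -16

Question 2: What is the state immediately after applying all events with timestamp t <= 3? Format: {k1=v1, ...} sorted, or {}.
Answer: {q=-18}

Derivation:
Apply events with t <= 3 (1 events):
  after event 1 (t=1: SET q = -18): {q=-18}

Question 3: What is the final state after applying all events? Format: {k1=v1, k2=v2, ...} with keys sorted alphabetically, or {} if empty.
  after event 1 (t=1: SET q = -18): {q=-18}
  after event 2 (t=11: SET r = 14): {q=-18, r=14}
  after event 3 (t=15: SET q = -16): {q=-16, r=14}
  after event 4 (t=24: DEC r by 11): {q=-16, r=3}
  after event 5 (t=31: SET r = 12): {q=-16, r=12}
  after event 6 (t=34: SET r = -13): {q=-16, r=-13}

Answer: {q=-16, r=-13}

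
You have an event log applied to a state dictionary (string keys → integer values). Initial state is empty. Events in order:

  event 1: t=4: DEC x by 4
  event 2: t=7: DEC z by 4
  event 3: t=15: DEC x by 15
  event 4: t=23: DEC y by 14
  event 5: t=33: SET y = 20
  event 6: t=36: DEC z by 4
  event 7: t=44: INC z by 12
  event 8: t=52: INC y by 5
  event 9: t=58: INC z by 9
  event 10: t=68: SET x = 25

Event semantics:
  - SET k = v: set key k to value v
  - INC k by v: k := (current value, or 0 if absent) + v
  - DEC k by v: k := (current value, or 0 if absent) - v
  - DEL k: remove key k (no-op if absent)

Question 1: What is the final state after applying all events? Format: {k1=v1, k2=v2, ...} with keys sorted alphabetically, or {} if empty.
Answer: {x=25, y=25, z=13}

Derivation:
  after event 1 (t=4: DEC x by 4): {x=-4}
  after event 2 (t=7: DEC z by 4): {x=-4, z=-4}
  after event 3 (t=15: DEC x by 15): {x=-19, z=-4}
  after event 4 (t=23: DEC y by 14): {x=-19, y=-14, z=-4}
  after event 5 (t=33: SET y = 20): {x=-19, y=20, z=-4}
  after event 6 (t=36: DEC z by 4): {x=-19, y=20, z=-8}
  after event 7 (t=44: INC z by 12): {x=-19, y=20, z=4}
  after event 8 (t=52: INC y by 5): {x=-19, y=25, z=4}
  after event 9 (t=58: INC z by 9): {x=-19, y=25, z=13}
  after event 10 (t=68: SET x = 25): {x=25, y=25, z=13}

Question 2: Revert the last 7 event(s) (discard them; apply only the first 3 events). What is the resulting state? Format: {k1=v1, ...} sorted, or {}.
Answer: {x=-19, z=-4}

Derivation:
Keep first 3 events (discard last 7):
  after event 1 (t=4: DEC x by 4): {x=-4}
  after event 2 (t=7: DEC z by 4): {x=-4, z=-4}
  after event 3 (t=15: DEC x by 15): {x=-19, z=-4}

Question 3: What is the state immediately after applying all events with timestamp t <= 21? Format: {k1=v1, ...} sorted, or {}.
Apply events with t <= 21 (3 events):
  after event 1 (t=4: DEC x by 4): {x=-4}
  after event 2 (t=7: DEC z by 4): {x=-4, z=-4}
  after event 3 (t=15: DEC x by 15): {x=-19, z=-4}

Answer: {x=-19, z=-4}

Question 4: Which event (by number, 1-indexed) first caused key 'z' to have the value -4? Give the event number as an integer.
Looking for first event where z becomes -4:
  event 2: z (absent) -> -4  <-- first match

Answer: 2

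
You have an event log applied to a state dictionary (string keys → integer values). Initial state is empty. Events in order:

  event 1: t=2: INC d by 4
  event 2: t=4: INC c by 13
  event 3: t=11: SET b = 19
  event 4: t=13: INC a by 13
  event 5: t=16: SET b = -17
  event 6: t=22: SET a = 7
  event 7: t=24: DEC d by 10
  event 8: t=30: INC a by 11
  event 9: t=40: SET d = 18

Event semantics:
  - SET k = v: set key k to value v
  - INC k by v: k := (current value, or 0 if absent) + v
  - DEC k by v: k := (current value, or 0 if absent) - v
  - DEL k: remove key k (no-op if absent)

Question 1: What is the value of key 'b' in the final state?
Answer: -17

Derivation:
Track key 'b' through all 9 events:
  event 1 (t=2: INC d by 4): b unchanged
  event 2 (t=4: INC c by 13): b unchanged
  event 3 (t=11: SET b = 19): b (absent) -> 19
  event 4 (t=13: INC a by 13): b unchanged
  event 5 (t=16: SET b = -17): b 19 -> -17
  event 6 (t=22: SET a = 7): b unchanged
  event 7 (t=24: DEC d by 10): b unchanged
  event 8 (t=30: INC a by 11): b unchanged
  event 9 (t=40: SET d = 18): b unchanged
Final: b = -17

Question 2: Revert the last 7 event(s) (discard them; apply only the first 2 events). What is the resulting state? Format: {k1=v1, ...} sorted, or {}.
Answer: {c=13, d=4}

Derivation:
Keep first 2 events (discard last 7):
  after event 1 (t=2: INC d by 4): {d=4}
  after event 2 (t=4: INC c by 13): {c=13, d=4}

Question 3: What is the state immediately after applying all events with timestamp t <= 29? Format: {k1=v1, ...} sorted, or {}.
Apply events with t <= 29 (7 events):
  after event 1 (t=2: INC d by 4): {d=4}
  after event 2 (t=4: INC c by 13): {c=13, d=4}
  after event 3 (t=11: SET b = 19): {b=19, c=13, d=4}
  after event 4 (t=13: INC a by 13): {a=13, b=19, c=13, d=4}
  after event 5 (t=16: SET b = -17): {a=13, b=-17, c=13, d=4}
  after event 6 (t=22: SET a = 7): {a=7, b=-17, c=13, d=4}
  after event 7 (t=24: DEC d by 10): {a=7, b=-17, c=13, d=-6}

Answer: {a=7, b=-17, c=13, d=-6}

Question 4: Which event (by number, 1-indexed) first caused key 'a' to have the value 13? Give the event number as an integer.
Answer: 4

Derivation:
Looking for first event where a becomes 13:
  event 4: a (absent) -> 13  <-- first match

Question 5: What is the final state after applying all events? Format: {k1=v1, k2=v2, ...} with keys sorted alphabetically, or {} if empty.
  after event 1 (t=2: INC d by 4): {d=4}
  after event 2 (t=4: INC c by 13): {c=13, d=4}
  after event 3 (t=11: SET b = 19): {b=19, c=13, d=4}
  after event 4 (t=13: INC a by 13): {a=13, b=19, c=13, d=4}
  after event 5 (t=16: SET b = -17): {a=13, b=-17, c=13, d=4}
  after event 6 (t=22: SET a = 7): {a=7, b=-17, c=13, d=4}
  after event 7 (t=24: DEC d by 10): {a=7, b=-17, c=13, d=-6}
  after event 8 (t=30: INC a by 11): {a=18, b=-17, c=13, d=-6}
  after event 9 (t=40: SET d = 18): {a=18, b=-17, c=13, d=18}

Answer: {a=18, b=-17, c=13, d=18}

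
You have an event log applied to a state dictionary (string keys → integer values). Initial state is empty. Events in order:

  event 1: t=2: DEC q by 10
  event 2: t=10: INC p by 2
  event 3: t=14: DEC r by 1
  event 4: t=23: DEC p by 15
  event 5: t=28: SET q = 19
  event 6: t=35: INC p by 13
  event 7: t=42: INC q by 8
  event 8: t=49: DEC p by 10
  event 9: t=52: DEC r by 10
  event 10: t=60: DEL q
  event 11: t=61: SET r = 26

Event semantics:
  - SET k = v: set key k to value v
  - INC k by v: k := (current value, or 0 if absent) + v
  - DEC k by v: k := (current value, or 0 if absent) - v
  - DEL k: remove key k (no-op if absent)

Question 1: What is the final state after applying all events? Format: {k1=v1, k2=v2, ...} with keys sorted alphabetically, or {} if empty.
Answer: {p=-10, r=26}

Derivation:
  after event 1 (t=2: DEC q by 10): {q=-10}
  after event 2 (t=10: INC p by 2): {p=2, q=-10}
  after event 3 (t=14: DEC r by 1): {p=2, q=-10, r=-1}
  after event 4 (t=23: DEC p by 15): {p=-13, q=-10, r=-1}
  after event 5 (t=28: SET q = 19): {p=-13, q=19, r=-1}
  after event 6 (t=35: INC p by 13): {p=0, q=19, r=-1}
  after event 7 (t=42: INC q by 8): {p=0, q=27, r=-1}
  after event 8 (t=49: DEC p by 10): {p=-10, q=27, r=-1}
  after event 9 (t=52: DEC r by 10): {p=-10, q=27, r=-11}
  after event 10 (t=60: DEL q): {p=-10, r=-11}
  after event 11 (t=61: SET r = 26): {p=-10, r=26}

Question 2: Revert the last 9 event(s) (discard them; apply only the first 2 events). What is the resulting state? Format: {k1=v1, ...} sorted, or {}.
Keep first 2 events (discard last 9):
  after event 1 (t=2: DEC q by 10): {q=-10}
  after event 2 (t=10: INC p by 2): {p=2, q=-10}

Answer: {p=2, q=-10}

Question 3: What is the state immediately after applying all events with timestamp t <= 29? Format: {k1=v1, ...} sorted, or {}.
Apply events with t <= 29 (5 events):
  after event 1 (t=2: DEC q by 10): {q=-10}
  after event 2 (t=10: INC p by 2): {p=2, q=-10}
  after event 3 (t=14: DEC r by 1): {p=2, q=-10, r=-1}
  after event 4 (t=23: DEC p by 15): {p=-13, q=-10, r=-1}
  after event 5 (t=28: SET q = 19): {p=-13, q=19, r=-1}

Answer: {p=-13, q=19, r=-1}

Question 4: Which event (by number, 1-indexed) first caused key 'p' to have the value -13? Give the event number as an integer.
Answer: 4

Derivation:
Looking for first event where p becomes -13:
  event 2: p = 2
  event 3: p = 2
  event 4: p 2 -> -13  <-- first match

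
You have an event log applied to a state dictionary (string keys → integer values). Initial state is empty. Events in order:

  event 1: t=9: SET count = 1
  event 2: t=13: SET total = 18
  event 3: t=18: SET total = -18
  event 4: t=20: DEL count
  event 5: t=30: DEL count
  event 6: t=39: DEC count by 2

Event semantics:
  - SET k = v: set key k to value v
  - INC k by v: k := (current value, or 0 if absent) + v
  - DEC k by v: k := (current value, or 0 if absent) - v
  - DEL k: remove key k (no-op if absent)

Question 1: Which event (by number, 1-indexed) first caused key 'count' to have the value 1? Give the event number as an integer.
Answer: 1

Derivation:
Looking for first event where count becomes 1:
  event 1: count (absent) -> 1  <-- first match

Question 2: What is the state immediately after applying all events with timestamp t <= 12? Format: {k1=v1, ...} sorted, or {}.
Apply events with t <= 12 (1 events):
  after event 1 (t=9: SET count = 1): {count=1}

Answer: {count=1}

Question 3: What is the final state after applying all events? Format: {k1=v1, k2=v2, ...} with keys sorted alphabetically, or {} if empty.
  after event 1 (t=9: SET count = 1): {count=1}
  after event 2 (t=13: SET total = 18): {count=1, total=18}
  after event 3 (t=18: SET total = -18): {count=1, total=-18}
  after event 4 (t=20: DEL count): {total=-18}
  after event 5 (t=30: DEL count): {total=-18}
  after event 6 (t=39: DEC count by 2): {count=-2, total=-18}

Answer: {count=-2, total=-18}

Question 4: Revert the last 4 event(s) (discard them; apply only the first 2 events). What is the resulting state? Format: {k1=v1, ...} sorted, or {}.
Keep first 2 events (discard last 4):
  after event 1 (t=9: SET count = 1): {count=1}
  after event 2 (t=13: SET total = 18): {count=1, total=18}

Answer: {count=1, total=18}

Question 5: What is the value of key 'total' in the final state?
Answer: -18

Derivation:
Track key 'total' through all 6 events:
  event 1 (t=9: SET count = 1): total unchanged
  event 2 (t=13: SET total = 18): total (absent) -> 18
  event 3 (t=18: SET total = -18): total 18 -> -18
  event 4 (t=20: DEL count): total unchanged
  event 5 (t=30: DEL count): total unchanged
  event 6 (t=39: DEC count by 2): total unchanged
Final: total = -18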